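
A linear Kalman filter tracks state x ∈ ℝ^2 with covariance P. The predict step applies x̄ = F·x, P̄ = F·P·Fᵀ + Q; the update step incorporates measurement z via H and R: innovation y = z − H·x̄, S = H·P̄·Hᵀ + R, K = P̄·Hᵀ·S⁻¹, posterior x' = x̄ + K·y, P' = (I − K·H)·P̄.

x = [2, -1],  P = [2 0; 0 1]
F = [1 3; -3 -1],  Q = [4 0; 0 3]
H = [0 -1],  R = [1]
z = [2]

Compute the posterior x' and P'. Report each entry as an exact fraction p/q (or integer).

x̄ = F·x = [-1, -5]
P̄ = F·P·Fᵀ + Q = [15 -9; -9 22]
y = z − H·x̄ = [-3]
S = H·P̄·Hᵀ + R = [23]
K = P̄·Hᵀ·S⁻¹ = [9/23; -22/23]
x' = x̄ + K·y = [-50/23, -49/23]
P' = (I − K·H)·P̄ = [264/23 -9/23; -9/23 22/23]

x' = [-50/23, -49/23]
P' = [264/23 -9/23; -9/23 22/23]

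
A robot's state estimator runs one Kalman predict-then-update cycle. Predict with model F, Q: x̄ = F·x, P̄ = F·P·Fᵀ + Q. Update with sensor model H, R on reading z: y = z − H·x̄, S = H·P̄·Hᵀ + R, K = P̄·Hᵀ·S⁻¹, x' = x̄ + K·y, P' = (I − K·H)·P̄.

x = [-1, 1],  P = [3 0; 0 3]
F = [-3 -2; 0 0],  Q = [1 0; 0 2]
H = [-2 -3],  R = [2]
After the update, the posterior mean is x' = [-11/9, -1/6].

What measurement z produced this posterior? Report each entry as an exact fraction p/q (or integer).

x̄ = F·x = [1, 0]
P̄ = F·P·Fᵀ + Q = [40 0; 0 2]
S = H·P̄·Hᵀ + R = [180]
K = P̄·Hᵀ·S⁻¹ = [-4/9; -1/30]
x' − x̄ = [-20/9, -1/6] = K·y
y = (KᵀK)⁻¹·Kᵀ·(x' − x̄) = [5]
z = y + H·x̄ = [5] + [-2] = [3]

z = [3]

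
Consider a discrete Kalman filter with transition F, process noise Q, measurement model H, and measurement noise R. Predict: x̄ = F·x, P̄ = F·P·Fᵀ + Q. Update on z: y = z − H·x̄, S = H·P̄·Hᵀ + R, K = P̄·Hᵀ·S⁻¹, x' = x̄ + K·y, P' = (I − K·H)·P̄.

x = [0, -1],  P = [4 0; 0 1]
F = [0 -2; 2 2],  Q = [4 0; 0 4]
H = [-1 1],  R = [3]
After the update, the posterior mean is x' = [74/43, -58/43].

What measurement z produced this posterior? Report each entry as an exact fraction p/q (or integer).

x̄ = F·x = [2, -2]
P̄ = F·P·Fᵀ + Q = [8 -4; -4 24]
S = H·P̄·Hᵀ + R = [43]
K = P̄·Hᵀ·S⁻¹ = [-12/43; 28/43]
x' − x̄ = [-12/43, 28/43] = K·y
y = (KᵀK)⁻¹·Kᵀ·(x' − x̄) = [1]
z = y + H·x̄ = [1] + [-4] = [-3]

z = [-3]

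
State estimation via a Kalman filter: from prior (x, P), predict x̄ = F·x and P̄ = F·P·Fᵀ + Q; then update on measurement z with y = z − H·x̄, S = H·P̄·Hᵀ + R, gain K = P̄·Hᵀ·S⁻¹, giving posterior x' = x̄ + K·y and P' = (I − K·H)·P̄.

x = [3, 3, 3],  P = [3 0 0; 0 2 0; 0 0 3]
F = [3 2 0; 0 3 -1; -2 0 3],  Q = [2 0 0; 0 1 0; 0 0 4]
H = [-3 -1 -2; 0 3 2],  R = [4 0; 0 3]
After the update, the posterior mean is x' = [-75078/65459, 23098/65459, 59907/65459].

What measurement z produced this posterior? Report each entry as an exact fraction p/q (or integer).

x̄ = F·x = [15, 6, 3]
P̄ = F·P·Fᵀ + Q = [37 12 -18; 12 22 -9; -18 -9 43]
S = H·P̄·Hᵀ + R = [351 -166; -166 265]
K = P̄·Hᵀ·S⁻¹ = [-23055/65459 -14442/65459; -2632/65459 10208/65459; 3699/65459 16891/65459]
x' − x̄ = [-1056963/65459, -369656/65459, -136470/65459] = K·y
y = (KᵀK)⁻¹·Kᵀ·(x' − x̄) = [59, -21]
z = y + H·x̄ = [59, -21] + [-57, 24] = [2, 3]

z = [2, 3]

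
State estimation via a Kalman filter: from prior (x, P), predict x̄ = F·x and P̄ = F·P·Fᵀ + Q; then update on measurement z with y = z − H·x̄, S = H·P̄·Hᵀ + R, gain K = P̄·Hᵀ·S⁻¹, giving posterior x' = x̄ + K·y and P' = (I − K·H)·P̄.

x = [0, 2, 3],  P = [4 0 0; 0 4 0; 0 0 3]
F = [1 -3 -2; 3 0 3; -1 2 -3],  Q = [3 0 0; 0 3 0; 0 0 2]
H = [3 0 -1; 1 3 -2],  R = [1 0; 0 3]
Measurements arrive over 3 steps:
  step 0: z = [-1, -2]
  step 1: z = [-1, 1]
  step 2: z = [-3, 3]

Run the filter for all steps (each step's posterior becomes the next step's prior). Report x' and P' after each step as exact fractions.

step 0: x' = [-1401/1768, -11907/9724, -25261/19448], P' = [2225/1768 17763/9724 67109/19448; 17763/9724 16377/4862 54489/9724; 67109/19448 54489/9724 201787/19448]
step 1: x' = [-39696698492/63200490565, -3894415566/63200490565, -11607812529/12640098113], P' = [21668207022/63200490565 18537994521/63200490565 8836294284/12640098113; 18537994521/63200490565 50718242298/63200490565 12597018696/12640098113; 8836294284/12640098113 12597018696/12640098113 26574198702/12640098113]
step 2: x' = [-4470249262300144/3830435445337937, 3893686698935139/3830435445337937, -1830201658042523/3830435445337937], P' = [1309079146763037/3830435445337937 1121918374546299/3830435445337937 2669173048014261/3830435445337937; 1121918374546299/3830435445337937 3070790968489566/3830435445337937 3812057252373330/3830435445337937; 2669173048014261/3830435445337937 3812057252373330/3830435445337937 8033902629865893/3830435445337937]

step 0: x̄ = F·x = [-12, 9, -5]
step 0: P̄ = F·P·Fᵀ + Q = [55 -6 -10; -6 66 -39; -10 -39 49]
step 0: y = z − H·x̄ = [30, -27]
step 0: S = H·P̄·Hᵀ + R = [605 396; 396 1320]
step 0: K = P̄·Hᵀ·S⁻¹ = [1579/4862 -1055/19448; -300/2431 2349/9724; -115/4862 -3177/19448]
step 0: x' = x̄ + K·y = [-1401/1768, -11907/9724, -25261/19448]
step 0: P' = (I − K·H)·P̄ = [2225/1768 17763/9724 67109/19448; 17763/9724 16377/4862 54489/9724; 67109/19448 54489/9724 201787/19448]
step 1: x̄ = F·x = [106553/19448, -15252/2431, 21783/9724]
step 1: P̄ = F·P·Fᵀ + Q = [2305683/19448 -329895/2431 724305/9724; -329895/2431 412833/2431 -228474/2431; 724305/9724 -228474/2431 273575/4862]
step 1: y = z − H·x̄ = [-295541/19448, 366075/19448]
step 1: S = H·P̄·Hᵀ + R = [13173235/19448 -19303685/19448; -19303685/19448 36769307/19448]
step 1: K = P̄·Hᵀ·S⁻¹ = [20823149646/63200490565 -738716817/12640098113; -7371109917/63200490565 2981502297/12640098113; -65315850/12640098113 -2173682344/12640098113]
step 1: x' = x̄ + K·y = [-39696698492/63200490565, -3894415566/63200490565, -11607812529/12640098113]
step 1: P' = (I − K·H)·P̄ = [21668207022/63200490565 18537994521/63200490565 8836294284/12640098113; 18537994521/63200490565 50718242298/63200490565 12597018696/12640098113; 8836294284/12640098113 12597018696/12640098113 26574198702/12640098113]
step 2: x̄ = F·x = [88064673496/63200490565, -293207283411/63200490565, 41205011059/12640098113]
step 2: P̄ = F·P·Fᵀ + Q = [1667085102393/63200490565 -1598473546263/63200490565 166936453767/12640098113; -1598473546263/63200490565 2375720762043/63200490565 -260376538338/12640098113; 166936453767/12640098113 -260376538338/12640098113 196379365522/12640098113]
step 2: y = z − H·x̄ = [-247770436888/63200490565, 1393208759022/63200490565]
step 2: S = H·P̄·Hᵀ + R = [11040769626702/63200490565 -9358340760743/63200490565; -9358340760743/63200490565 29858782690277/63200490565]
step 2: K = P̄·Hᵀ·S⁻¹ = [1258064392274850/3830435445337937 -221170608542196/3830435445337937; -446302128734433/3830435445337937 903392258422779/3830435445337937; -26383485823110/3830435445337937 -654153484865845/3830435445337937]
step 2: x' = x̄ + K·y = [-4470249262300144/3830435445337937, 3893686698935139/3830435445337937, -1830201658042523/3830435445337937]
step 2: P' = (I − K·H)·P̄ = [1309079146763037/3830435445337937 1121918374546299/3830435445337937 2669173048014261/3830435445337937; 1121918374546299/3830435445337937 3070790968489566/3830435445337937 3812057252373330/3830435445337937; 2669173048014261/3830435445337937 3812057252373330/3830435445337937 8033902629865893/3830435445337937]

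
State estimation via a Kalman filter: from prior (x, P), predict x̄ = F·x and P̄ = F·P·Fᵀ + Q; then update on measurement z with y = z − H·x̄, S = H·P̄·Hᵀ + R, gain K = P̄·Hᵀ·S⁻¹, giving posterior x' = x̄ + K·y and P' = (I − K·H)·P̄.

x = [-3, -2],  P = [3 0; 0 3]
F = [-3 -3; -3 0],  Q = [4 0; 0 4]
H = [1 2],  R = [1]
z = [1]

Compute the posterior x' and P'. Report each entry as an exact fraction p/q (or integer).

x' = [781/291, -229/291]
P' = [4334/291 -2111/291; -2111/291 1100/291]

x̄ = F·x = [15, 9]
P̄ = F·P·Fᵀ + Q = [58 27; 27 31]
y = z − H·x̄ = [-32]
S = H·P̄·Hᵀ + R = [291]
K = P̄·Hᵀ·S⁻¹ = [112/291; 89/291]
x' = x̄ + K·y = [781/291, -229/291]
P' = (I − K·H)·P̄ = [4334/291 -2111/291; -2111/291 1100/291]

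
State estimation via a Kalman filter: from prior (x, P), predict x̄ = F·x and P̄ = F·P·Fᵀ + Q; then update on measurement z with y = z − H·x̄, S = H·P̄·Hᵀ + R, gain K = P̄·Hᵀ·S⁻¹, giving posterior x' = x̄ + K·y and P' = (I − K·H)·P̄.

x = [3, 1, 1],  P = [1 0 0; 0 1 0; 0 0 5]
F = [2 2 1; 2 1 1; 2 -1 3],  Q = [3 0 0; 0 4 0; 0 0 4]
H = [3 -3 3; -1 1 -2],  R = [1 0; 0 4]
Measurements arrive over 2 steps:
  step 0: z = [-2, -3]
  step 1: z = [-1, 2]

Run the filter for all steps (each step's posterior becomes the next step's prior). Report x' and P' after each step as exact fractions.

step 0: x̄ = F·x = [9, 8, 8]
step 0: P̄ = F·P·Fᵀ + Q = [16 11 17; 11 14 18; 17 18 54]
step 0: y = z − H·x̄ = [-29, 14]
step 0: S = H·P̄·Hᵀ + R = [541 -339; -339 224]
step 0: K = P̄·Hᵀ·S⁻¹ = [1563/6263 1275/6263; -1107/6263 -2598/6263; -657/6263 -3986/6263]
step 0: x' = x̄ + K·y = [28890/6263, 45835/6263, 13353/6263]
step 0: P' = (I − K·H)·P̄ = [46775/6263 40633/6263 -5621/6263; 40633/6263 51763/6263 10761/6263; -5621/6263 10761/6263 16163/6263]
step 1: x̄ = F·x = [162803/6263, 116968/6263, 52004/6263]
step 1: P̄ = F·P·Fᵀ + Q = [774728/6263 560386/6263 222166/6263; 560386/6263 441648/6263 160380/6263; 222166/6263 160380/6263 114832/6263]
step 1: y = z − H·x̄ = [-299780/6263, 162369/6263]
step 1: S = H·P̄·Hᵀ + R = [3012335/6263 -1531878/6263; -1531878/6263 827128/6263]
step 1: K = P̄·Hᵀ·S⁻¹ = [174075/340319 102771/680638; 772059/5785423 -3288443/11570846; -327669/5785423 -5290863/11570846]
step 1: x' = x̄ + K·y = [3692851/680638, 56934667/11570846, -9721321/11570846]
step 1: P' = (I − K·H)·P̄ = [11104193/340319 10782601/340319 -263567/340319; 10782601/340319 189366397/5785423 6319533/5785423; -263567/340319 6319533/5785423 10690949/5785423]

step 0: x' = [28890/6263, 45835/6263, 13353/6263], P' = [46775/6263 40633/6263 -5621/6263; 40633/6263 51763/6263 10761/6263; -5621/6263 10761/6263 16163/6263]
step 1: x' = [3692851/680638, 56934667/11570846, -9721321/11570846], P' = [11104193/340319 10782601/340319 -263567/340319; 10782601/340319 189366397/5785423 6319533/5785423; -263567/340319 6319533/5785423 10690949/5785423]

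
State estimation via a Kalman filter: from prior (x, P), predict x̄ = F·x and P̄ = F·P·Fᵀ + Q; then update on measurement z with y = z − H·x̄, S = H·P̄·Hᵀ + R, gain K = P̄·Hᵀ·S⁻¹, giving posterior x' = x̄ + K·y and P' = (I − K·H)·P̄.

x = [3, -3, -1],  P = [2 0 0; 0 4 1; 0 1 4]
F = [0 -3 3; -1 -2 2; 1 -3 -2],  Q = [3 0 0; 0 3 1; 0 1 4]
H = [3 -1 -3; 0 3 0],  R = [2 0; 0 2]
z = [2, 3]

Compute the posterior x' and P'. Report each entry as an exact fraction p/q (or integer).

x̄ = F·x = [6, 1, 14]
P̄ = F·P·Fᵀ + Q = [57 36 9; 36 29 5; 9 5 70]
y = z − H·x̄ = [27, 0]
S = H·P̄·Hᵀ + R = [826 192; 192 263]
K = P̄·Hᵀ·S⁻¹ = [3834/90187 34236/90187; 64/90187 29787/90187; -26162/90187 24243/90187]
x' = x̄ + K·y = [644640/90187, 91915/90187, 556244/90187]
P' = (I − K·H)·P̄ = [1029099/90187 22824/90187 1018935/90187; 22824/90187 19858/90187 16162/90187; 1018935/90187 16162/90187 1030989/90187]

x' = [644640/90187, 91915/90187, 556244/90187]
P' = [1029099/90187 22824/90187 1018935/90187; 22824/90187 19858/90187 16162/90187; 1018935/90187 16162/90187 1030989/90187]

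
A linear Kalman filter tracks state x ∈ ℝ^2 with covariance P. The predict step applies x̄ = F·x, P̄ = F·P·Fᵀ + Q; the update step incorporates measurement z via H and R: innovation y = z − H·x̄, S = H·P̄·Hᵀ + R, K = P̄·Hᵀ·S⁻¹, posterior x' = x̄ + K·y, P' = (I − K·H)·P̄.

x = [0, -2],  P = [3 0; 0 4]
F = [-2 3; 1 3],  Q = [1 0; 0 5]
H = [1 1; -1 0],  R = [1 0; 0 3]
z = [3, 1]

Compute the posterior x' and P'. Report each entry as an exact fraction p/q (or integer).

x' = [-174/589, 5438/1767]
P' = [1305/589 -1226/589; -1226/589 5156/1767]

x̄ = F·x = [-6, -6]
P̄ = F·P·Fᵀ + Q = [49 30; 30 44]
y = z − H·x̄ = [15, -5]
S = H·P̄·Hᵀ + R = [154 -79; -79 52]
K = P̄·Hᵀ·S⁻¹ = [79/589 -435/589; 1478/1767 1226/1767]
x' = x̄ + K·y = [-174/589, 5438/1767]
P' = (I − K·H)·P̄ = [1305/589 -1226/589; -1226/589 5156/1767]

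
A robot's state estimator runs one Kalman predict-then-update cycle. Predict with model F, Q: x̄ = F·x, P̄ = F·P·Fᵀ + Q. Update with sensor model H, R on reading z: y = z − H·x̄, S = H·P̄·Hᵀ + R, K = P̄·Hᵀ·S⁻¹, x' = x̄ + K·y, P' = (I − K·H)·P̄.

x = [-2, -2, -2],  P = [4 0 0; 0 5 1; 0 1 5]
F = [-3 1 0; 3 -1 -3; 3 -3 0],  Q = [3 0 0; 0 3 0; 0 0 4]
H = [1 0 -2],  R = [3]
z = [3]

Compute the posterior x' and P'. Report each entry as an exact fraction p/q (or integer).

x̄ = F·x = [4, 2, 0]
P̄ = F·P·Fᵀ + Q = [44 -44 -51; -44 95 60; -51 60 85]
y = z − H·x̄ = [-1]
S = H·P̄·Hᵀ + R = [591]
K = P̄·Hᵀ·S⁻¹ = [146/591; -164/591; -221/591]
x' = x̄ + K·y = [2218/591, 1346/591, 221/591]
P' = (I − K·H)·P̄ = [4688/591 -2060/591 2125/591; -2060/591 29249/591 -784/591; 2125/591 -784/591 1394/591]

x' = [2218/591, 1346/591, 221/591]
P' = [4688/591 -2060/591 2125/591; -2060/591 29249/591 -784/591; 2125/591 -784/591 1394/591]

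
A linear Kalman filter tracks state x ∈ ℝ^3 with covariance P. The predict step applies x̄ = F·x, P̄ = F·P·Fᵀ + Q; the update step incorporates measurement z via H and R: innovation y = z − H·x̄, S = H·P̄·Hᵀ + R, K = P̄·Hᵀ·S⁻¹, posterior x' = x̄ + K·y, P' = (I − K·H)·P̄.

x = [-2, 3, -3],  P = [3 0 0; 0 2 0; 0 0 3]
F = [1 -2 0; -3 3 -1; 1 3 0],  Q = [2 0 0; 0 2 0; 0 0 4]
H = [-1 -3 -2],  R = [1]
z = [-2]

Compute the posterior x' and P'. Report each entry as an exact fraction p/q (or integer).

x̄ = F·x = [-8, 18, 7]
P̄ = F·P·Fᵀ + Q = [13 -21 -9; -21 50 9; -9 9 25]
y = z − H·x̄ = [58]
S = H·P̄·Hᵀ + R = [510]
K = P̄·Hᵀ·S⁻¹ = [2/15; -49/170; -2/15]
x' = x̄ + K·y = [-4/15, 109/85, -11/15]
P' = (I − K·H)·P̄ = [59/15 -7/5 1/15; -7/5 1297/170 -53/5; 1/15 -53/5 239/15]

x' = [-4/15, 109/85, -11/15]
P' = [59/15 -7/5 1/15; -7/5 1297/170 -53/5; 1/15 -53/5 239/15]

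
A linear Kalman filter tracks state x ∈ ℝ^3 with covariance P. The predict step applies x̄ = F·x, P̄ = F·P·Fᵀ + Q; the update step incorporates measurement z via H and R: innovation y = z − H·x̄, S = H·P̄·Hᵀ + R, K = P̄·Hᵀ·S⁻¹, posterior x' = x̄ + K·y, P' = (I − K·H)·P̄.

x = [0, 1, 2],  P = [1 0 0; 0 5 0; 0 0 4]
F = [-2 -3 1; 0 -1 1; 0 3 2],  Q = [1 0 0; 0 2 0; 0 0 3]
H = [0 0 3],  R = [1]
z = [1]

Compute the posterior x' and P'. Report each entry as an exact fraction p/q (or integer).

x̄ = F·x = [-1, 1, 7]
P̄ = F·P·Fᵀ + Q = [54 19 -37; 19 11 -7; -37 -7 64]
y = z − H·x̄ = [-20]
S = H·P̄·Hᵀ + R = [577]
K = P̄·Hᵀ·S⁻¹ = [-111/577; -21/577; 192/577]
x' = x̄ + K·y = [1643/577, 997/577, 199/577]
P' = (I − K·H)·P̄ = [18837/577 8632/577 -37/577; 8632/577 5906/577 -7/577; -37/577 -7/577 64/577]

x' = [1643/577, 997/577, 199/577]
P' = [18837/577 8632/577 -37/577; 8632/577 5906/577 -7/577; -37/577 -7/577 64/577]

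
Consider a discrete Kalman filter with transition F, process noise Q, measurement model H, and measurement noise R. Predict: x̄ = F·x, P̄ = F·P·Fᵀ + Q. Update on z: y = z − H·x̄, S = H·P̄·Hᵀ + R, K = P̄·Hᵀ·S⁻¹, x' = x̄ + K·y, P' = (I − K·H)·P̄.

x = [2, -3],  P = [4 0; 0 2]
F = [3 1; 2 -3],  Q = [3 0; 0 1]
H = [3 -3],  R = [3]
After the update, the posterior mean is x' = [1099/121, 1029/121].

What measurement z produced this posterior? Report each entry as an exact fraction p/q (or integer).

z = [2]

x̄ = F·x = [3, 13]
P̄ = F·P·Fᵀ + Q = [41 18; 18 35]
S = H·P̄·Hᵀ + R = [363]
K = P̄·Hᵀ·S⁻¹ = [23/121; -17/121]
x' − x̄ = [736/121, -544/121] = K·y
y = (KᵀK)⁻¹·Kᵀ·(x' − x̄) = [32]
z = y + H·x̄ = [32] + [-30] = [2]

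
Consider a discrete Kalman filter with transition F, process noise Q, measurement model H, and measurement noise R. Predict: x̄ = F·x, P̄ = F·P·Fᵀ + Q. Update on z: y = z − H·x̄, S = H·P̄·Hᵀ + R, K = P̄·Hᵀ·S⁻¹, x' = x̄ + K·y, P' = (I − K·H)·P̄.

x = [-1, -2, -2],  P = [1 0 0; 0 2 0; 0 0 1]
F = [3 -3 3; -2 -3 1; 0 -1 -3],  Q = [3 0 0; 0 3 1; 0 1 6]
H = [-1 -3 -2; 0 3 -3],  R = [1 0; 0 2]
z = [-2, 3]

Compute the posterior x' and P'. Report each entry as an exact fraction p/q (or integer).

x̄ = F·x = [-3, 6, 8]
P̄ = F·P·Fᵀ + Q = [39 15 -3; 15 26 4; -3 4 17]
y = z − H·x̄ = [29, 9]
S = H·P̄·Hᵀ + R = [468 -174; -174 317]
K = P̄·Hᵀ·S⁻¹ = [-511/3936 65/656; -20533/118080 2219/19680; -20417/118080 -4289/19680]
x' = x̄ + K·y = [-23117/3936, 232849/118080, 120941/118080]
P' = (I − K·H)·P̄ = [15431/656 -18311/3936 -18571/3936; -18311/3936 117523/118080 108647/118080; -18571/3936 108647/118080 125803/118080]

x' = [-23117/3936, 232849/118080, 120941/118080]
P' = [15431/656 -18311/3936 -18571/3936; -18311/3936 117523/118080 108647/118080; -18571/3936 108647/118080 125803/118080]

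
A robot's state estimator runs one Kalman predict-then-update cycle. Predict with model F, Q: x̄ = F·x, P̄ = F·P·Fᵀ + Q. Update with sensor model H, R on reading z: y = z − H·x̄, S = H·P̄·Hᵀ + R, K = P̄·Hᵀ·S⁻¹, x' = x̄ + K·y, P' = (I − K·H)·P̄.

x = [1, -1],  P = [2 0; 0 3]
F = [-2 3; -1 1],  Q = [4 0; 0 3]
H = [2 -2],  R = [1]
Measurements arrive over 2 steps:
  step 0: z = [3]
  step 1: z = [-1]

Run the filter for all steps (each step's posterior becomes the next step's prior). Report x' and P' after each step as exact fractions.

step 0: x̄ = F·x = [-5, -2]
step 0: P̄ = F·P·Fᵀ + Q = [39 13; 13 8]
step 0: y = z − H·x̄ = [9]
step 0: S = H·P̄·Hᵀ + R = [85]
step 0: K = P̄·Hᵀ·S⁻¹ = [52/85; 2/17]
step 0: x' = x̄ + K·y = [43/85, -16/17]
step 0: P' = (I − K·H)·P̄ = [611/85 117/17; 117/17 116/17]
step 1: x̄ = F·x = [-326/85, -123/85]
step 1: P̄ = F·P·Fᵀ + Q = [984/85 37/85; 37/85 276/85]
step 1: y = z − H·x̄ = [321/85]
step 1: S = H·P̄·Hᵀ + R = [4829/85]
step 1: K = P̄·Hᵀ·S⁻¹ = [1894/4829; -478/4829]
step 1: x' = x̄ + K·y = [-11368/4829, -8793/4829]
step 1: P' = (I − K·H)·P̄ = [13700/4829 12753/4829; 12753/4829 12992/4829]

step 0: x' = [43/85, -16/17], P' = [611/85 117/17; 117/17 116/17]
step 1: x' = [-11368/4829, -8793/4829], P' = [13700/4829 12753/4829; 12753/4829 12992/4829]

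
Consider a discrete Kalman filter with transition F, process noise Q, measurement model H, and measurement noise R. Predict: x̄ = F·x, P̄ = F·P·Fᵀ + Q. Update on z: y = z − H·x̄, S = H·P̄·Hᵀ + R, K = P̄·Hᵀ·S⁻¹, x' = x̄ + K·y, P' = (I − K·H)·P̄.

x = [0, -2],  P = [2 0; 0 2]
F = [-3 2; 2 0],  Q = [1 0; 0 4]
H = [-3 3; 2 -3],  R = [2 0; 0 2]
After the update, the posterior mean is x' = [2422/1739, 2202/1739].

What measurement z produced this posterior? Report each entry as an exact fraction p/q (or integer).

z = [-2, -3]

x̄ = F·x = [-4, 0]
P̄ = F·P·Fᵀ + Q = [27 -12; -12 12]
S = H·P̄·Hᵀ + R = [569 -450; -450 362]
K = P̄·Hᵀ·S⁻¹ = [-927/1739 -720/1739; -468/1739 -870/1739]
x' − x̄ = [9378/1739, 2202/1739] = K·y
y = (KᵀK)⁻¹·Kᵀ·(x' − x̄) = [-14, 5]
z = y + H·x̄ = [-14, 5] + [12, -8] = [-2, -3]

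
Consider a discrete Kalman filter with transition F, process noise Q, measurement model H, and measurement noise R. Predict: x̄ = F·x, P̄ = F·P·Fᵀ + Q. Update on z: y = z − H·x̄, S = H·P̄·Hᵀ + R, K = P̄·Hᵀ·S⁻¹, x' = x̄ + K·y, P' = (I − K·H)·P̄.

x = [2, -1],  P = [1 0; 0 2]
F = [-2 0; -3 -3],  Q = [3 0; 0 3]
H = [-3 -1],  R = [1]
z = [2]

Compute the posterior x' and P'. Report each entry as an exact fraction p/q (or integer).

x̄ = F·x = [-4, -3]
P̄ = F·P·Fᵀ + Q = [7 6; 6 30]
y = z − H·x̄ = [-13]
S = H·P̄·Hᵀ + R = [130]
K = P̄·Hᵀ·S⁻¹ = [-27/130; -24/65]
x' = x̄ + K·y = [-13/10, 9/5]
P' = (I − K·H)·P̄ = [181/130 -258/65; -258/65 798/65]

x' = [-13/10, 9/5]
P' = [181/130 -258/65; -258/65 798/65]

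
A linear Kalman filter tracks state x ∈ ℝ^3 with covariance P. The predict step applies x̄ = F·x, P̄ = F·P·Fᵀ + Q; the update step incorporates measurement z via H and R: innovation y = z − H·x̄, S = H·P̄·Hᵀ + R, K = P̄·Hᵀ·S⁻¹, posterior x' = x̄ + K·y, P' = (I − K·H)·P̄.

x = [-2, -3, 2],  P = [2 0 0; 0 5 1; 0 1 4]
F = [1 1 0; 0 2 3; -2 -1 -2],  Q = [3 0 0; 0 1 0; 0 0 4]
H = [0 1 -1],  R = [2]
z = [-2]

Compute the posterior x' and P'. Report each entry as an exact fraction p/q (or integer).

x' = [-463/95, 11/19, 246/95]
P' = [662/95 -17/19 -109/95; -17/19 101/19 79/19; -109/95 79/19 473/95]

x̄ = F·x = [-5, 0, 3]
P̄ = F·P·Fᵀ + Q = [10 13 -11; 13 69 -41; -11 -41 37]
y = z − H·x̄ = [1]
S = H·P̄·Hᵀ + R = [190]
K = P̄·Hᵀ·S⁻¹ = [12/95; 11/19; -39/95]
x' = x̄ + K·y = [-463/95, 11/19, 246/95]
P' = (I − K·H)·P̄ = [662/95 -17/19 -109/95; -17/19 101/19 79/19; -109/95 79/19 473/95]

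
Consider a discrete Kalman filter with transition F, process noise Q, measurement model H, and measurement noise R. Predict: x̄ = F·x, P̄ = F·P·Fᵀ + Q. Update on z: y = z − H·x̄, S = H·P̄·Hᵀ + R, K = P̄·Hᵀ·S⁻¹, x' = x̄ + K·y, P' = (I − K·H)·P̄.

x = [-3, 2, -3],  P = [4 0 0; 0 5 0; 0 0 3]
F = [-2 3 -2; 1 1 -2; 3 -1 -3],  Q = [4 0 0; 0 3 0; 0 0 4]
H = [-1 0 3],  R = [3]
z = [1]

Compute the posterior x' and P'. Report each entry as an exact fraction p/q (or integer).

x̄ = F·x = [18, 5, -2]
P̄ = F·P·Fᵀ + Q = [77 19 -21; 19 24 25; -21 25 72]
y = z − H·x̄ = [25]
S = H·P̄·Hᵀ + R = [854]
K = P̄·Hᵀ·S⁻¹ = [-10/61; 4/61; 237/854]
x' = x̄ + K·y = [848/61, 405/61, 4217/854]
P' = (I − K·H)·P̄ = [3297/61 1719/61 1089/61; 1719/61 1240/61 577/61; 1089/61 577/61 5319/854]

x' = [848/61, 405/61, 4217/854]
P' = [3297/61 1719/61 1089/61; 1719/61 1240/61 577/61; 1089/61 577/61 5319/854]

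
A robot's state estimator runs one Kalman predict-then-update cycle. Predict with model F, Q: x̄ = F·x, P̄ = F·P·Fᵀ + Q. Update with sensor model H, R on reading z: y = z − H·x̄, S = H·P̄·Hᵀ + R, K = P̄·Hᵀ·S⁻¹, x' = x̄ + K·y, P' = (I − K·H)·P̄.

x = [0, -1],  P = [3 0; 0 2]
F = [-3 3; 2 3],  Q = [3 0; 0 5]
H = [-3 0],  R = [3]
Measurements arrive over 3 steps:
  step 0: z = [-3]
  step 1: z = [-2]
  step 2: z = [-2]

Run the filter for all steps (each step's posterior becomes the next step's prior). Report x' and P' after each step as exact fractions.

step 0: x' = [141/145, -3], P' = [48/145 0; 0 35]
step 1: x' = [3972/6077, 31623/6077], P' = [46542/139771 45387/139771; 45387/139771 2291525/139771]
step 2: x' = [6171117/8867803, 37581267/8867803], P' = [20644950/62074621 20208312/62074621; 20208312/62074621 1029028400/62074621]

step 0: x̄ = F·x = [-3, -3]
step 0: P̄ = F·P·Fᵀ + Q = [48 0; 0 35]
step 0: y = z − H·x̄ = [-12]
step 0: S = H·P̄·Hᵀ + R = [435]
step 0: K = P̄·Hᵀ·S⁻¹ = [-48/145; 0]
step 0: x' = x̄ + K·y = [141/145, -3]
step 0: P' = (I − K·H)·P̄ = [48/145 0; 0 35]
step 1: x̄ = F·x = [-1728/145, -1023/145]
step 1: P̄ = F·P·Fᵀ + Q = [46542/145 45387/145; 45387/145 46592/145]
step 1: y = z − H·x̄ = [-5474/145]
step 1: S = H·P̄·Hᵀ + R = [419313/145]
step 1: K = P̄·Hᵀ·S⁻¹ = [-46542/139771; -45387/139771]
step 1: x' = x̄ + K·y = [3972/6077, 31623/6077]
step 1: P' = (I − K·H)·P̄ = [46542/139771 45387/139771; 45387/139771 2291525/139771]
step 2: x̄ = F·x = [82953/6077, 102813/6077]
step 2: P̄ = F·P·Fᵀ + Q = [20644950/139771 20208312/139771; 20208312/139771 22053392/139771]
step 2: y = z − H·x̄ = [236705/6077]
step 2: S = H·P̄·Hᵀ + R = [186223863/139771]
step 2: K = P̄·Hᵀ·S⁻¹ = [-20644950/62074621; -20208312/62074621]
step 2: x' = x̄ + K·y = [6171117/8867803, 37581267/8867803]
step 2: P' = (I − K·H)·P̄ = [20644950/62074621 20208312/62074621; 20208312/62074621 1029028400/62074621]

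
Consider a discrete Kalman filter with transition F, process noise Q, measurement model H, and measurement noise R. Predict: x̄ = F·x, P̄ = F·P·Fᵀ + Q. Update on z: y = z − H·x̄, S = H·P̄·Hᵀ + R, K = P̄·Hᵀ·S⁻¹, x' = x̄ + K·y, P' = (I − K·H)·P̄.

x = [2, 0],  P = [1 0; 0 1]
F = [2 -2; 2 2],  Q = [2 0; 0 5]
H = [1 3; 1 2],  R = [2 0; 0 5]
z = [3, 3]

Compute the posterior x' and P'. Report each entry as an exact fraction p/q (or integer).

x' = [2636/899, 73/899]
P' = [6990/899 -2470/899; -2470/899 1040/899]

x̄ = F·x = [4, 4]
P̄ = F·P·Fᵀ + Q = [10 0; 0 13]
y = z − H·x̄ = [-13, -9]
S = H·P̄·Hᵀ + R = [129 88; 88 67]
K = P̄·Hᵀ·S⁻¹ = [-210/899 410/899; 325/899 -78/899]
x' = x̄ + K·y = [2636/899, 73/899]
P' = (I − K·H)·P̄ = [6990/899 -2470/899; -2470/899 1040/899]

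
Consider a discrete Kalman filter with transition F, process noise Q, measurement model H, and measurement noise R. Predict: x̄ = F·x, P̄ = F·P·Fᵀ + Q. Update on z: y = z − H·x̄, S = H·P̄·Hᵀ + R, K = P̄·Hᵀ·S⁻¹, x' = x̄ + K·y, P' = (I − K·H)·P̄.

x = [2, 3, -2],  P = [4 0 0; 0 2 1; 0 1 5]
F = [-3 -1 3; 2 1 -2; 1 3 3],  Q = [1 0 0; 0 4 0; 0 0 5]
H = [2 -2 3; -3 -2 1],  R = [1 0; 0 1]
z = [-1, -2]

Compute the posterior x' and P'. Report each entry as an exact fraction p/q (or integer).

x̄ = F·x = [-15, 11, 5]
P̄ = F·P·Fᵀ + Q = [78 -51 33; -51 38 -19; 33 -19 90]
y = z − H·x̄ = [36, -30]
S = H·P̄·Hᵀ + R = [2307 -227; -227 211]
K = P̄·Hᵀ·S⁻¹ = [26427/217624 -73677/217624; -36419/435248 80461/435248; 85497/435248 151801/435248]
x' = x̄ + K·y = [-51339/108812, 531407/217624, 350051/217624]
P' = (I − K·H)·P̄ = [123105/108812 -615213/217624 -565473/217624; -615213/217624 3314221/435248 3017625/435248; -565473/217624 3017625/435248 2794213/435248]

x' = [-51339/108812, 531407/217624, 350051/217624]
P' = [123105/108812 -615213/217624 -565473/217624; -615213/217624 3314221/435248 3017625/435248; -565473/217624 3017625/435248 2794213/435248]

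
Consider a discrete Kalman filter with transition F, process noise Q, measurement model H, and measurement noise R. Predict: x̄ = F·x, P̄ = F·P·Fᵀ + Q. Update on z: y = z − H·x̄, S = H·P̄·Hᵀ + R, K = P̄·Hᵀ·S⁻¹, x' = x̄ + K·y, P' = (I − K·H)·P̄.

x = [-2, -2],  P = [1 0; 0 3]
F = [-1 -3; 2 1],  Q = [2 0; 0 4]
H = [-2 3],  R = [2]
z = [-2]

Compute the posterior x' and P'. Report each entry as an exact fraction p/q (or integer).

x' = [-152/353, -358/353]
P' = [1941/353 1232/353; 1232/353 858/353]

x̄ = F·x = [8, -6]
P̄ = F·P·Fᵀ + Q = [30 -11; -11 11]
y = z − H·x̄ = [32]
S = H·P̄·Hᵀ + R = [353]
K = P̄·Hᵀ·S⁻¹ = [-93/353; 55/353]
x' = x̄ + K·y = [-152/353, -358/353]
P' = (I − K·H)·P̄ = [1941/353 1232/353; 1232/353 858/353]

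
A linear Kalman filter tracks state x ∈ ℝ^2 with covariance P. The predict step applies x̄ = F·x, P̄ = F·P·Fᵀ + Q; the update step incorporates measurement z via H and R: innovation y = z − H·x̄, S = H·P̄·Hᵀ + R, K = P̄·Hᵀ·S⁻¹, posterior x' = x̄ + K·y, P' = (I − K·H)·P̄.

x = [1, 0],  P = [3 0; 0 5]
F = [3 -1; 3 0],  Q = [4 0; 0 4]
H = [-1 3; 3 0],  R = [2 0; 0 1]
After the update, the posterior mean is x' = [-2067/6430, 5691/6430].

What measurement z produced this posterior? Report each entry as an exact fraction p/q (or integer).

z = [3, -1]

x̄ = F·x = [3, 3]
P̄ = F·P·Fᵀ + Q = [36 27; 27 31]
S = H·P̄·Hᵀ + R = [155 135; 135 325]
K = P̄·Hᵀ·S⁻¹ = [9/6430 2133/6430; 2103/6430 729/6430]
x' − x̄ = [-21357/6430, -13599/6430] = K·y
y = (KᵀK)⁻¹·Kᵀ·(x' − x̄) = [-3, -10]
z = y + H·x̄ = [-3, -10] + [6, 9] = [3, -1]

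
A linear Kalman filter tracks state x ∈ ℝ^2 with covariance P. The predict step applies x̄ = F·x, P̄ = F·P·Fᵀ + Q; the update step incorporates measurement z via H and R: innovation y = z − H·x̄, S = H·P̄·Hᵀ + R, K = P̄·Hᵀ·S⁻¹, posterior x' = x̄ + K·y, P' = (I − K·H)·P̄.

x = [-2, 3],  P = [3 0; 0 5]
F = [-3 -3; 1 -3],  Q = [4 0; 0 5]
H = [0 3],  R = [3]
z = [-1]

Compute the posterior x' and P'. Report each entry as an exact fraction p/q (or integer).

x̄ = F·x = [-3, -11]
P̄ = F·P·Fᵀ + Q = [76 36; 36 53]
y = z − H·x̄ = [32]
S = H·P̄·Hᵀ + R = [480]
K = P̄·Hᵀ·S⁻¹ = [9/40; 53/160]
x' = x̄ + K·y = [21/5, -2/5]
P' = (I − K·H)·P̄ = [517/10 9/40; 9/40 53/160]

x' = [21/5, -2/5]
P' = [517/10 9/40; 9/40 53/160]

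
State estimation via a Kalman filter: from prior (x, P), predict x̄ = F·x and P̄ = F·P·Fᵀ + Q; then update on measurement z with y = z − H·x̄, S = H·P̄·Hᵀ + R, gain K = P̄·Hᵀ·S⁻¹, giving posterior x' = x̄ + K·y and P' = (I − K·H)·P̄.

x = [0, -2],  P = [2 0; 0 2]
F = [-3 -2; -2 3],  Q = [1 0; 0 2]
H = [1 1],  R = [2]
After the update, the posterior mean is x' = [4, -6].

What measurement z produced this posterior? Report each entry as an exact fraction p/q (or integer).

x̄ = F·x = [4, -6]
P̄ = F·P·Fᵀ + Q = [27 0; 0 28]
S = H·P̄·Hᵀ + R = [57]
K = P̄·Hᵀ·S⁻¹ = [9/19; 28/57]
x' − x̄ = [0, 0] = K·y
y = (KᵀK)⁻¹·Kᵀ·(x' − x̄) = [0]
z = y + H·x̄ = [0] + [-2] = [-2]

z = [-2]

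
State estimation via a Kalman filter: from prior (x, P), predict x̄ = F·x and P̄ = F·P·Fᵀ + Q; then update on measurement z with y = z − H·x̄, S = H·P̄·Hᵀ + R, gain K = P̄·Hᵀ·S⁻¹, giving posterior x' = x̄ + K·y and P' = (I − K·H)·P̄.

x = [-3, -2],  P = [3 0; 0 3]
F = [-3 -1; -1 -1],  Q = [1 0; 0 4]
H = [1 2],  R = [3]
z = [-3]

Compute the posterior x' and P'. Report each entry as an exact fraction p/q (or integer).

x' = [11/61, -79/61]
P' = [757/122 -148/61; -148/61 98/61]

x̄ = F·x = [11, 5]
P̄ = F·P·Fᵀ + Q = [31 12; 12 10]
y = z − H·x̄ = [-24]
S = H·P̄·Hᵀ + R = [122]
K = P̄·Hᵀ·S⁻¹ = [55/122; 16/61]
x' = x̄ + K·y = [11/61, -79/61]
P' = (I − K·H)·P̄ = [757/122 -148/61; -148/61 98/61]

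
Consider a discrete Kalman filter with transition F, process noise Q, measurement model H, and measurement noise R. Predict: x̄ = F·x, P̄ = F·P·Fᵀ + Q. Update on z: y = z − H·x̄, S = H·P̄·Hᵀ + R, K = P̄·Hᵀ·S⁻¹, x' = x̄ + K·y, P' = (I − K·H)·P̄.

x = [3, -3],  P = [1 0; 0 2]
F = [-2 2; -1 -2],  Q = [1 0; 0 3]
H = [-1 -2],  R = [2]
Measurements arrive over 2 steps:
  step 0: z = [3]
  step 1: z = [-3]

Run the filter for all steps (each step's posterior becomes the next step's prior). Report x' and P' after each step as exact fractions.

step 0: x̄ = F·x = [-12, 3]
step 0: P̄ = F·P·Fᵀ + Q = [13 -6; -6 12]
step 0: y = z − H·x̄ = [-3]
step 0: S = H·P̄·Hᵀ + R = [39]
step 0: K = P̄·Hᵀ·S⁻¹ = [-1/39; -6/13]
step 0: x' = x̄ + K·y = [-155/13, 57/13]
step 0: P' = (I − K·H)·P̄ = [506/39 -84/13; -84/13 48/13]
step 1: x̄ = F·x = [424/13, 41/13]
step 1: P̄ = F·P·Fᵀ + Q = [4655/39 -68/39; -68/39 191/39]
step 1: y = z − H·x̄ = [467/13]
step 1: S = H·P̄·Hᵀ + R = [5225/39]
step 1: K = P̄·Hᵀ·S⁻¹ = [-4519/5225; -314/5225]
step 1: x' = x̄ + K·y = [8079/5225, 5199/5225]
step 1: P' = (I − K·H)·P̄ = [100026/5225 -45494/5225; -45494/5225 23061/5225]

step 0: x' = [-155/13, 57/13], P' = [506/39 -84/13; -84/13 48/13]
step 1: x' = [8079/5225, 5199/5225], P' = [100026/5225 -45494/5225; -45494/5225 23061/5225]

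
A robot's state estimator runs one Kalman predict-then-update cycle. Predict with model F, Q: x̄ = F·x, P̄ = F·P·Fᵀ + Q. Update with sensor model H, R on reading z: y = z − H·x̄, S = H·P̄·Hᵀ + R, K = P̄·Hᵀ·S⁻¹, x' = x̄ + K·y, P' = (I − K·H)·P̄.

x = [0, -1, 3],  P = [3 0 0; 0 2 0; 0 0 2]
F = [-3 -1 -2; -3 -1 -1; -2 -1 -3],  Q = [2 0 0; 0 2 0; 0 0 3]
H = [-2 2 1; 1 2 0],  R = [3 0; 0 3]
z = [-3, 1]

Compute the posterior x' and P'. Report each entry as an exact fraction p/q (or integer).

x̄ = F·x = [-5, -2, -8]
P̄ = F·P·Fᵀ + Q = [39 33 32; 33 33 26; 32 26 35]
y = z − H·x̄ = [-1, 10]
S = H·P̄·Hᵀ + R = [38 72; 72 306]
K = P̄·Hᵀ·S⁻¹ = [-40/179 425/1074; 23/179 105/358; 55/358 128/537]
x' = x̄ + K·y = [-440/537, 144/179, -6197/1074]
P' = (I − K·H)·P̄ = [687/358 -131/358 698/179; -131/358 223/358 -285/179; 698/179 -285/179 4097/358]

x' = [-440/537, 144/179, -6197/1074]
P' = [687/358 -131/358 698/179; -131/358 223/358 -285/179; 698/179 -285/179 4097/358]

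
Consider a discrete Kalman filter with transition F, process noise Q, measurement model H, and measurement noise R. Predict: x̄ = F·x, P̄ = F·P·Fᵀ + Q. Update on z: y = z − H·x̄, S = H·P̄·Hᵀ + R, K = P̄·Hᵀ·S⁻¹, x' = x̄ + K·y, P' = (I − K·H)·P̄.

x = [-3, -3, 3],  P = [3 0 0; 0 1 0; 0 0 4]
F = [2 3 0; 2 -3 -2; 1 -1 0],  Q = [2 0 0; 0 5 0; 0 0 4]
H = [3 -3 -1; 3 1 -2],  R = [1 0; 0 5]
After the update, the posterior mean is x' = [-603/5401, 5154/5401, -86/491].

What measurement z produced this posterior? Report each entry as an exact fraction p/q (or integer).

z = [-3, 2]

x̄ = F·x = [-15, -3, 0]
P̄ = F·P·Fᵀ + Q = [23 3 3; 3 42 9; 3 9 8]
S = H·P̄·Hᵀ + R = [576 97; 97 232]
K = P̄·Hᵀ·S⁻¹ = [6822/124223 32487/124223; -32433/124223 31230/124223; -566/11293 334/11293]
x' − x̄ = [80412/5401, 21357/5401, -86/491] = K·y
y = (KᵀK)⁻¹·Kᵀ·(x' − x̄) = [33, 50]
z = y + H·x̄ = [33, 50] + [-36, -48] = [-3, 2]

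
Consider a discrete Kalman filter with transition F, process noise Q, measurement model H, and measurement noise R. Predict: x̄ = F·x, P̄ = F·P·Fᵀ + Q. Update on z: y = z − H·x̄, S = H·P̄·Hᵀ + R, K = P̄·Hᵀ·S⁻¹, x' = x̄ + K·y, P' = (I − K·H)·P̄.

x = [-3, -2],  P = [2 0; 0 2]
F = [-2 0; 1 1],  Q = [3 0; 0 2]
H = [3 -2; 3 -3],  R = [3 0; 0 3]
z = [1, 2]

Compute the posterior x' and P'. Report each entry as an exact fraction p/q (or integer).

x' = [-158/549, -63/61]
P' = [683/549 82/61; 82/61 102/61]

x̄ = F·x = [6, -5]
P̄ = F·P·Fᵀ + Q = [11 -4; -4 6]
y = z − H·x̄ = [-27, -31]
S = H·P̄·Hᵀ + R = [174 195; 195 228]
K = P̄·Hᵀ·S⁻¹ = [191/549 -55/549; 14/61 -20/61]
x' = x̄ + K·y = [-158/549, -63/61]
P' = (I − K·H)·P̄ = [683/549 82/61; 82/61 102/61]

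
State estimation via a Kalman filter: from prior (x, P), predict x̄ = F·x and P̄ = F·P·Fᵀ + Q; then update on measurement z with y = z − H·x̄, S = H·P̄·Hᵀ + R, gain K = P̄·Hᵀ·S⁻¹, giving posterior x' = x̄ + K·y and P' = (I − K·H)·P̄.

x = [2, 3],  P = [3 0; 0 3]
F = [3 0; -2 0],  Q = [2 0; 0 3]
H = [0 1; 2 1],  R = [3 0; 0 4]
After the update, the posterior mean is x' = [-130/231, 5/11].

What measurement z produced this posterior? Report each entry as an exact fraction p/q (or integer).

x̄ = F·x = [6, -4]
P̄ = F·P·Fᵀ + Q = [29 -18; -18 15]
S = H·P̄·Hᵀ + R = [18 -21; -21 63]
K = P̄·Hᵀ·S⁻¹ = [-14/33 38/77; 8/11 -1/11]
x' − x̄ = [-1516/231, 49/11] = K·y
y = (KᵀK)⁻¹·Kᵀ·(x' − x̄) = [5, -9]
z = y + H·x̄ = [5, -9] + [-4, 8] = [1, -1]

z = [1, -1]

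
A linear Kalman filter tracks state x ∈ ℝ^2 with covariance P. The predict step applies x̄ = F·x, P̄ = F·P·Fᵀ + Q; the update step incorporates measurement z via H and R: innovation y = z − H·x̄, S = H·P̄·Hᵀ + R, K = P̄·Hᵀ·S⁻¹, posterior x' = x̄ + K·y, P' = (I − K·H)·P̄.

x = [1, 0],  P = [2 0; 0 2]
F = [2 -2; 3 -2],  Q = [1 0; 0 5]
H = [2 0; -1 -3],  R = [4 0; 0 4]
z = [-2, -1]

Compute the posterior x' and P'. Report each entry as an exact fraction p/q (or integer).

x̄ = F·x = [2, 3]
P̄ = F·P·Fᵀ + Q = [17 20; 20 31]
y = z − H·x̄ = [-6, 10]
S = H·P̄·Hᵀ + R = [72 -154; -154 420]
K = P̄·Hᵀ·S⁻¹ = [173/466 -11/233; -43/466 -494/1631]
x' = x̄ + K·y = [-163/233, 856/1631]
P' = (I − K·H)·P̄ = [173/233 -43/233; -43/233 759/1631]

x' = [-163/233, 856/1631]
P' = [173/233 -43/233; -43/233 759/1631]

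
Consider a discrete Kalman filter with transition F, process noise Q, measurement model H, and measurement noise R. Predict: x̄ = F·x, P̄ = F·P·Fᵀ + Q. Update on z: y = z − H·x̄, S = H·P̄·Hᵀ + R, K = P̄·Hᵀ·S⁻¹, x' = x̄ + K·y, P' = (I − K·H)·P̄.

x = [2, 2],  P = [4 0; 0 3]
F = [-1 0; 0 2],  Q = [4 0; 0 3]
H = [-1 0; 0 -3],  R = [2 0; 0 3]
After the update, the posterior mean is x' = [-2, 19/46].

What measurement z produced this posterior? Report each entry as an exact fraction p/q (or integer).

z = [2, -1]

x̄ = F·x = [-2, 4]
P̄ = F·P·Fᵀ + Q = [8 0; 0 15]
S = H·P̄·Hᵀ + R = [10 0; 0 138]
K = P̄·Hᵀ·S⁻¹ = [-4/5 0; 0 -15/46]
x' − x̄ = [0, -165/46] = K·y
y = (KᵀK)⁻¹·Kᵀ·(x' − x̄) = [0, 11]
z = y + H·x̄ = [0, 11] + [2, -12] = [2, -1]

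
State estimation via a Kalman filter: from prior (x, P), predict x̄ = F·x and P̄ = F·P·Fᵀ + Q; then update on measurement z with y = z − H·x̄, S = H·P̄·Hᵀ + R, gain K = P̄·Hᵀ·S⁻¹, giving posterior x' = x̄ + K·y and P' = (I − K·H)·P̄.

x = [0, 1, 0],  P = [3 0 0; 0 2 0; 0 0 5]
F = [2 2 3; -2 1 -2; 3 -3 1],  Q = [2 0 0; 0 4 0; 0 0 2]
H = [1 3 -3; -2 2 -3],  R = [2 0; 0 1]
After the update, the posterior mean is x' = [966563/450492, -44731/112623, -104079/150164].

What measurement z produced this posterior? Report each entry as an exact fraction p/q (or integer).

z = [3, -3]

x̄ = F·x = [2, 1, -3]
P̄ = F·P·Fᵀ + Q = [67 -38 21; -38 38 -34; 21 -34 52]
S = H·P̄·Hᵀ + R = [1137 1287; 1287 1853]
K = P̄·Hᵀ·S⁻¹ = [147521/450492 -56277/150164; 734/112623 4976/37541; -32273/150164 859/150164]
x' − x̄ = [65579/450492, -157354/112623, 346413/150164] = K·y
y = (KᵀK)⁻¹·Kᵀ·(x' − x̄) = [-11, -10]
z = y + H·x̄ = [-11, -10] + [14, 7] = [3, -3]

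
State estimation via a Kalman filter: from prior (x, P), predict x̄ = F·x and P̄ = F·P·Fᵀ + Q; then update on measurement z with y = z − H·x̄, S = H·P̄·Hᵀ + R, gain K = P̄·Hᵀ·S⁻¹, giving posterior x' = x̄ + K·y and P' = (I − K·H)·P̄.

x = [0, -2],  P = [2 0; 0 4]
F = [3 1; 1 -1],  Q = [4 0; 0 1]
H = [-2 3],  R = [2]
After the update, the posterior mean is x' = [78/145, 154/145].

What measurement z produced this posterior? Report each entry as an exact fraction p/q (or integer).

z = [2]

x̄ = F·x = [-2, 2]
P̄ = F·P·Fᵀ + Q = [26 2; 2 7]
S = H·P̄·Hᵀ + R = [145]
K = P̄·Hᵀ·S⁻¹ = [-46/145; 17/145]
x' − x̄ = [368/145, -136/145] = K·y
y = (KᵀK)⁻¹·Kᵀ·(x' − x̄) = [-8]
z = y + H·x̄ = [-8] + [10] = [2]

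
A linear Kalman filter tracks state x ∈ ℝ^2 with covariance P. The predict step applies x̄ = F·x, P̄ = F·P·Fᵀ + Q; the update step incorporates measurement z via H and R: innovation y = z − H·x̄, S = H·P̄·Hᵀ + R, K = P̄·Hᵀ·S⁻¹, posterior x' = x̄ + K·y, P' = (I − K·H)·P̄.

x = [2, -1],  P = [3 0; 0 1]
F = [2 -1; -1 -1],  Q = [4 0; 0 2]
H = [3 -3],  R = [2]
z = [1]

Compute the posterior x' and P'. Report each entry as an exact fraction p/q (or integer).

x̄ = F·x = [5, -1]
P̄ = F·P·Fᵀ + Q = [17 -5; -5 6]
y = z − H·x̄ = [-17]
S = H·P̄·Hᵀ + R = [299]
K = P̄·Hᵀ·S⁻¹ = [66/299; -33/299]
x' = x̄ + K·y = [373/299, 262/299]
P' = (I − K·H)·P̄ = [727/299 683/299; 683/299 705/299]

x' = [373/299, 262/299]
P' = [727/299 683/299; 683/299 705/299]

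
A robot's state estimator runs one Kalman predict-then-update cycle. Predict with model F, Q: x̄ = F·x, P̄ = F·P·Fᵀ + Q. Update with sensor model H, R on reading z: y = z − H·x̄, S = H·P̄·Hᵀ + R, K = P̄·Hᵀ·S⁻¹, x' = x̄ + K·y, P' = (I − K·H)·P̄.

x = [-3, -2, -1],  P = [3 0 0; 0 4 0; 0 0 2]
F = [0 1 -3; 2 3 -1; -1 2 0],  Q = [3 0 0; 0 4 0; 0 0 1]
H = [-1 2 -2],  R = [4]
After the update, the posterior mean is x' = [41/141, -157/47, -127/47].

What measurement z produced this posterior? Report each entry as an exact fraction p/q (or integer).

z = [-1]

x̄ = F·x = [1, -11, -1]
P̄ = F·P·Fᵀ + Q = [25 18 8; 18 54 18; 8 18 20]
S = H·P̄·Hᵀ + R = [141]
K = P̄·Hᵀ·S⁻¹ = [-5/141; 18/47; -4/47]
x' − x̄ = [-100/141, 360/47, -80/47] = K·y
y = (KᵀK)⁻¹·Kᵀ·(x' − x̄) = [20]
z = y + H·x̄ = [20] + [-21] = [-1]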